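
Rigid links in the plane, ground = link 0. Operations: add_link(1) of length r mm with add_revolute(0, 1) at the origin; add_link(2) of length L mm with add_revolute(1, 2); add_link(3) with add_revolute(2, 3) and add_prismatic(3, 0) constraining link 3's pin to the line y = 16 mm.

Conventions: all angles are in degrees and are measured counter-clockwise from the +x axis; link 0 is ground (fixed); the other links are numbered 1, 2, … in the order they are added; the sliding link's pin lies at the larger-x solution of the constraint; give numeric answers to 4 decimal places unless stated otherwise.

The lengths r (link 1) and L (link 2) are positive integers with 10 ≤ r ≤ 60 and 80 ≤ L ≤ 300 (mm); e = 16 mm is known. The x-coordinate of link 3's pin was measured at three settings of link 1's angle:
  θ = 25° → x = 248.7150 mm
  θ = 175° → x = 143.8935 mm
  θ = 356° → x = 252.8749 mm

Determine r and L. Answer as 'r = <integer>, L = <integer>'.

constraint per measurement: (x − r cos θ)² + (r sin θ − e)² = L²
subtracting the θ₁ and θ₂ equations cancels the r² and L² terms:
r = (x₁² − x₂²) / (2[(x₁cos θ₁ + e sin θ₁) − (x₂cos θ₂ + e sin θ₂)]) = 55.0000 → r = 55
L² = (x₁ − r cos θ₁)² + (r sin θ₁ − e)² = 39600.9855 → L = 199.0000 → L = 199
check at θ₃=356°: x = 252.8749 (printed 252.8749) ✓

r = 55, L = 199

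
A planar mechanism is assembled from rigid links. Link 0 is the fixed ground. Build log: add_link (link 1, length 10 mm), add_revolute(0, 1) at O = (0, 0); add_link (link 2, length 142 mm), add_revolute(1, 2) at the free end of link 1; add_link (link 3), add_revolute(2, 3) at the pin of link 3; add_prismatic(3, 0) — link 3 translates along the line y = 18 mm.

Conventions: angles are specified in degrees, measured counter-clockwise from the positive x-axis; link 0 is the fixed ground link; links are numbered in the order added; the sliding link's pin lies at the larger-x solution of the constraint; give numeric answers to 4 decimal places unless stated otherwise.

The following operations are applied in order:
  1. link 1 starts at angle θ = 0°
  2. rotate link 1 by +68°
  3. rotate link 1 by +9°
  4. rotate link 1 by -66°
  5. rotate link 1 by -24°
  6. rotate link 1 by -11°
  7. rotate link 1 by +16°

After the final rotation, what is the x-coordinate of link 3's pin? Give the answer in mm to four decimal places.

geometry: r = 10 mm, L = 142 mm, e = 18 mm; θ starts at 0°
rotate link 1 by +68°: θ ← 0° +68° = 68°
rotate link 1 by +9°: θ ← 68° +9° = 77°
rotate link 1 by -66°: θ ← 77° -66° = 11°
rotate link 1 by -24°: θ ← 11° -24° = -13°
rotate link 1 by -11°: θ ← -13° -11° = -24°
rotate link 1 by +16°: θ ← -24° +16° = -8°
crank pin P = (r cos θ, r sin θ) = (9.902681, -1.391731)
h = r sin θ − e = -1.391731 − 18 = -19.391731
x = r cos θ + √(L² − h²) = 9.902681 + 140.669687 = 150.572367

150.5724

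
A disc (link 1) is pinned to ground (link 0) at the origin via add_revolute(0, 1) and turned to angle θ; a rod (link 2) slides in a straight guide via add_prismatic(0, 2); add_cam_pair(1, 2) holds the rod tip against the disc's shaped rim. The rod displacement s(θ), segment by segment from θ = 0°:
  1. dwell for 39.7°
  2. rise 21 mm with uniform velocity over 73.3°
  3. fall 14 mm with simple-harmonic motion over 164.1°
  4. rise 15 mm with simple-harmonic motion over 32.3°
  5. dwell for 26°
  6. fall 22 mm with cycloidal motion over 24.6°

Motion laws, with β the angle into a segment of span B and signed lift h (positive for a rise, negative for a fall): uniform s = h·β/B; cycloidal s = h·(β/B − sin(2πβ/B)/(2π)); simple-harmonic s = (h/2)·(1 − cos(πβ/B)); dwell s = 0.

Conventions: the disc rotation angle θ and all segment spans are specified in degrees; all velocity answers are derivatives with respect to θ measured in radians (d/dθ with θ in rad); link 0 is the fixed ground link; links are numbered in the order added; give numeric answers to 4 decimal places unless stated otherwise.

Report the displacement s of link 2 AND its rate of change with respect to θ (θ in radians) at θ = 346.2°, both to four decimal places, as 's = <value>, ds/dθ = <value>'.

segment 1 (0° to 39.7°, dwell): s unchanged at 0.0000
segment 2 (39.7° to 113°, uniform, h = 21) is passed completely: s = 0.0000 + (21) = 21.0000
segment 3 (113° to 277.1°, simple-harmonic, h = -14) is passed completely: s = 21.0000 + (-14) = 7.0000
segment 4 (277.1° to 309.4°, simple-harmonic, h = 15) is passed completely: s = 7.0000 + (15) = 22.0000
segment 5 (309.4° to 335.4°, dwell): s unchanged at 22.0000
θ = 346.2° falls in segment 6 (335.4° to 360°, cycloidal, h = -22): β = 346.2 − 335.4 = 10.8°, B = 24.6°; Δs = -22·(0.4390 − sin(2π·0.4390)/(2π)) = -8.3497; s = 22.0000 − 8.3497 = 13.6503
velocity in seg [335.4°–360°] (cycloidal), θ in radians: β = 10.8° = 0.1885 rad, B = 24.6° = 0.4294 rad; ds/dθ = (h/B)(1 − cos(2πβ/B)) = ((-22)/0.4294)(1 − cos(2π·0.4390)) = -98.765472 mm/rad

s = 13.6503, ds/dθ = -98.7655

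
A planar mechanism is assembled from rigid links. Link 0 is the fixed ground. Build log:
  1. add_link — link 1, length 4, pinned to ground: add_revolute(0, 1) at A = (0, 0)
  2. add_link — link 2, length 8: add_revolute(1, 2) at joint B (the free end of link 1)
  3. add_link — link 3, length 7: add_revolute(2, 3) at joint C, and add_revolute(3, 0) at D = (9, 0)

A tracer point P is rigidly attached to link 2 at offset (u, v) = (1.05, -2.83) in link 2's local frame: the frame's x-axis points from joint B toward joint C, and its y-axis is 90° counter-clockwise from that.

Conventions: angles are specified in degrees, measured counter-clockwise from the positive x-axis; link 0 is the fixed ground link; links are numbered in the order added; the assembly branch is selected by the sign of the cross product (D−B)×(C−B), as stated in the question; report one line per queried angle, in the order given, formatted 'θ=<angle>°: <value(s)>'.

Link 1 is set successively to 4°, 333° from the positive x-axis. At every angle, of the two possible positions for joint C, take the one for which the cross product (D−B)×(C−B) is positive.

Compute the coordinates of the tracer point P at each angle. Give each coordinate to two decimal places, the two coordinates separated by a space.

A=(0,0), D=(9.00,0)
θ=4°: B = A + 4.00·(cos4°, sin4°) = (3.9903, 0.2790)
θ=4°: |BD| = 5.0175
θ=4°: circle(B,8.00) ∩ circle(D,7.00): a=4.0035, h=6.9262
θ=4°:   candidates: C₊=(8.3727,6.9718) cross=34.752; C₋=(7.6024,-6.8591) cross=-34.752
θ=4°:   branch + wants cross > 0 → take C=(8.3727,6.9718) (cross=34.752)
θ=4°: ex = (C−B)/|BC| = (0.5478,0.8366); ey = (-0.8366,0.5478)
θ=4°: P = B + 1.05·ex + -2.83·ey = (6.9330,-0.3928)
θ=333°: B = A + 4.00·(cos333°, sin333°) = (3.5640, -1.8160)
θ=333°: |BD| = 5.7313
θ=333°: circle(B,8.00) ∩ circle(D,7.00): a=4.1742, h=6.8246
θ=333°:   candidates: C₊=(5.3608,5.9797) cross=39.114; C₋=(9.6856,-6.9663) cross=-39.114
θ=333°:   branch + wants cross > 0 → take C=(5.3608,5.9797) (cross=39.114)
θ=333°: ex = (C−B)/|BC| = (0.2246,0.9745); ey = (-0.9745,0.2246)
θ=333°: P = B + 1.05·ex + -2.83·ey = (6.5576,-1.4284)

θ=4°: 6.93 -0.39
θ=333°: 6.56 -1.43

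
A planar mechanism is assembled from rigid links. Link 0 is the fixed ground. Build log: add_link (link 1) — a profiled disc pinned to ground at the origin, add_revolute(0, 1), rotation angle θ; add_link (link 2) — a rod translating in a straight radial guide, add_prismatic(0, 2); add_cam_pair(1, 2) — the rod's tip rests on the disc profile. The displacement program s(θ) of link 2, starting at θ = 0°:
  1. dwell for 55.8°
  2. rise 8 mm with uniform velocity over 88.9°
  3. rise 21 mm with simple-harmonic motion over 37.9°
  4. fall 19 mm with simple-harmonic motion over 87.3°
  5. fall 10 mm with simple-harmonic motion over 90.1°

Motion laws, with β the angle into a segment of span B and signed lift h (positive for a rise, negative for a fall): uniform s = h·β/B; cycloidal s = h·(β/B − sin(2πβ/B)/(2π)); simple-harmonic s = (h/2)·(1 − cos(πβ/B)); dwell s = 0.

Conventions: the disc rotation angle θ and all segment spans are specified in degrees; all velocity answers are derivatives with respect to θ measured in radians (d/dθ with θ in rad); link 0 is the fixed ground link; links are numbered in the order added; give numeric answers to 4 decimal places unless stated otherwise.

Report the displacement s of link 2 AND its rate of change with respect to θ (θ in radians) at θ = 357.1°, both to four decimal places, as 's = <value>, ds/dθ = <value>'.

seg 1 [0°–55.8°] dwell: s stays 0.0000
seg 2 [55.8°–144.7°] uniform, h=8: full span → s += 8 → s = 8.0000
seg 3 [144.7°–182.6°] simple-harmonic, h=21: full span → s += 21 → s = 29.0000
seg 4 [182.6°–269.9°] simple-harmonic, h=-19: full span → s += -19 → s = 10.0000
seg 5 [269.9°–360°] simple-harmonic, h=-10: θ=357.1° here. β=87.2, B=90.1. -10/2·(1 − cos(π·0.9678)) = -9.9745 → s = 0.0255
velocity in seg [269.9°–360°] (simple-harmonic), θ in radians: β = 87.2° = 1.5219 rad, B = 90.1° = 1.5725 rad; ds/dθ = (πh/(2B)) sin(πβ/B) = (π·(-10)/(2·1.5725)) sin(π·0.9678) = -1.008325 mm/rad

s = 0.0255, ds/dθ = -1.0083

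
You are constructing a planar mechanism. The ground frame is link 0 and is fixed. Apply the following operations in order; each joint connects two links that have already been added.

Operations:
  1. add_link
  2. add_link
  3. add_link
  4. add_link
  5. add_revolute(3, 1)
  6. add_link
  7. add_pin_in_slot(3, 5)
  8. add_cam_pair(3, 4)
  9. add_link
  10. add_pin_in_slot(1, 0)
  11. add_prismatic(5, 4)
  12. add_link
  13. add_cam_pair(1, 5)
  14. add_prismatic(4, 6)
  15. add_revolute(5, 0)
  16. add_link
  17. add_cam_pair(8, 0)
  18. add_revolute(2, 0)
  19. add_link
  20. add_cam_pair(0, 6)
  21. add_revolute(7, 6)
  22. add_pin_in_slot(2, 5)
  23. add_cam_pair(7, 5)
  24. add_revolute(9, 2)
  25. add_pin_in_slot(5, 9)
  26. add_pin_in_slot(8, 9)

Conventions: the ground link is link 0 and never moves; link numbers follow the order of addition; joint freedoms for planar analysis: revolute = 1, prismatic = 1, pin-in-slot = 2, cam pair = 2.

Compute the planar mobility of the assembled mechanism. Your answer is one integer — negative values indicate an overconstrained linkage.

L=1 J1=0 J2=0
add link → L=2 J1=0 J2=0
add link → L=3 J1=0 J2=0
add link → L=4 J1=0 J2=0
add link → L=5 J1=0 J2=0
R@3,1 dof=1 J1 → L=5 J1=1 J2=0
add link → L=6 J1=1 J2=0
PS@3,5 dof=2 J2 → L=6 J1=1 J2=1
C@3,4 dof=2 J2 → L=6 J1=1 J2=2
add link → L=7 J1=1 J2=2
PS@1,0 dof=2 J2 → L=7 J1=1 J2=3
P@5,4 dof=1 J1 → L=7 J1=2 J2=3
add link → L=8 J1=2 J2=3
C@1,5 dof=2 J2 → L=8 J1=2 J2=4
P@4,6 dof=1 J1 → L=8 J1=3 J2=4
R@5,0 dof=1 J1 → L=8 J1=4 J2=4
add link → L=9 J1=4 J2=4
C@8,0 dof=2 J2 → L=9 J1=4 J2=5
R@2,0 dof=1 J1 → L=9 J1=5 J2=5
add link → L=10 J1=5 J2=5
C@0,6 dof=2 J2 → L=10 J1=5 J2=6
R@7,6 dof=1 J1 → L=10 J1=6 J2=6
PS@2,5 dof=2 J2 → L=10 J1=6 J2=7
C@7,5 dof=2 J2 → L=10 J1=6 J2=8
R@9,2 dof=1 J1 → L=10 J1=7 J2=8
PS@5,9 dof=2 J2 → L=10 J1=7 J2=9
PS@8,9 dof=2 J2 → L=10 J1=7 J2=10
M=3(L−1)−2J1−J2=3·9−2·7−10=3

M = 3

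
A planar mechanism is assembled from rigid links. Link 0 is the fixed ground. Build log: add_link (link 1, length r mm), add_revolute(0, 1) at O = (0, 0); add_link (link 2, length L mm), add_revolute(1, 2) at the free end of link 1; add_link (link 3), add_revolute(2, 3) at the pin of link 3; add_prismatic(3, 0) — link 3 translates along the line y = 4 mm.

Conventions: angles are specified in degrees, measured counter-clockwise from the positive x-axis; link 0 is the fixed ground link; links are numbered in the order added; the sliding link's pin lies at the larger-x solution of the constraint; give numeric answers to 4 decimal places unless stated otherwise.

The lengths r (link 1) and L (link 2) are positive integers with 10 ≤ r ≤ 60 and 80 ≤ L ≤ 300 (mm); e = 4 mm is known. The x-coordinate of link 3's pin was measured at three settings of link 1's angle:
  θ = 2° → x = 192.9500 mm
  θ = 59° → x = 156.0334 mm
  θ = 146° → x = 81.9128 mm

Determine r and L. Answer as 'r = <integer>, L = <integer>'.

constraint per measurement: (x − r cos θ)² + (r sin θ − e)² = L²
subtracting the θ₁ and θ₂ equations cancels the r² and L² terms:
r = (x₁² − x₂²) / (2[(x₁cos θ₁ + e sin θ₁) − (x₂cos θ₂ + e sin θ₂)]) = 59.0001 → r = 59
L² = (x₁ − r cos θ₁)² + (r sin θ₁ − e)² = 17955.9996 → L = 134.0000 → L = 134
check at θ₃=146°: x = 81.9128 (printed 81.9128) ✓

r = 59, L = 134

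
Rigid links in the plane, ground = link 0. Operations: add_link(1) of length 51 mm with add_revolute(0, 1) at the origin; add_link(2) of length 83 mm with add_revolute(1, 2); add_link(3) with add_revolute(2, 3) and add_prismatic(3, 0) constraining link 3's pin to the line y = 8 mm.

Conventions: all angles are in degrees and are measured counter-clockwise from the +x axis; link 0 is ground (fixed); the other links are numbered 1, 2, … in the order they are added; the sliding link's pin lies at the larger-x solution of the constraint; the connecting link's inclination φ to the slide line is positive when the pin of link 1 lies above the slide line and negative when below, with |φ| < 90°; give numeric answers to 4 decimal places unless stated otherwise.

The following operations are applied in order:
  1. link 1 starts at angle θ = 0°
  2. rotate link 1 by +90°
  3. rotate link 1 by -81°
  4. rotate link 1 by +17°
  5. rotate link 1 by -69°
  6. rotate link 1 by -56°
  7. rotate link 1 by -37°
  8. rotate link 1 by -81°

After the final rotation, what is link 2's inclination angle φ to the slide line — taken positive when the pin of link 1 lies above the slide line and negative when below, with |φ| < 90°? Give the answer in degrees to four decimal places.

geometry: r = 51 mm, L = 83 mm, e = 8 mm; θ starts at 0°
rotate link 1 by +90°: θ ← 0° +90° = 90°
rotate link 1 by -81°: θ ← 90° -81° = 9°
rotate link 1 by +17°: θ ← 9° +17° = 26°
rotate link 1 by -69°: θ ← 26° -69° = -43°
rotate link 1 by -56°: θ ← -43° -56° = -99°
rotate link 1 by -37°: θ ← -99° -37° = -136°
rotate link 1 by -81°: θ ← -136° -81° = -217°
h = r sin θ − e = 30.692566 − 8 = 22.692566
sin φ = h / L = 22.692566 / 83 = 0.27340441
φ = arcsin(0.27340441) = 15.866950°

15.8670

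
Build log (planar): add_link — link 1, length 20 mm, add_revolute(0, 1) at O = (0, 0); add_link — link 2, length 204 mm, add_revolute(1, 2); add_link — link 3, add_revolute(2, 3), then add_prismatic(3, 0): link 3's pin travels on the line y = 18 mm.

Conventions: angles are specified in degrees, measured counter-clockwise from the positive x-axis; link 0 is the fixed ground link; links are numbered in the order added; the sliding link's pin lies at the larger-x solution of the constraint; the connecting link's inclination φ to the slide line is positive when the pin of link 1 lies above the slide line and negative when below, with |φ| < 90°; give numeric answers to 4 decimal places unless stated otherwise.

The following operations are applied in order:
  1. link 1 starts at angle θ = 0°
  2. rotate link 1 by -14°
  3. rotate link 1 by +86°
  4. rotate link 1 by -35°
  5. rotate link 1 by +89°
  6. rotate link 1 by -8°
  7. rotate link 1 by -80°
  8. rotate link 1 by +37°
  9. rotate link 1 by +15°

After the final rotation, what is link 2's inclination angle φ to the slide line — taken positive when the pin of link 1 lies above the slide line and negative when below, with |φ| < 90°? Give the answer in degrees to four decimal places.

geometry: r = 20 mm, L = 204 mm, e = 18 mm; θ starts at 0°
rotate link 1 by -14°: θ ← 0° -14° = -14°
rotate link 1 by +86°: θ ← -14° +86° = 72°
rotate link 1 by -35°: θ ← 72° -35° = 37°
rotate link 1 by +89°: θ ← 37° +89° = 126°
rotate link 1 by -8°: θ ← 126° -8° = 118°
rotate link 1 by -80°: θ ← 118° -80° = 38°
rotate link 1 by +37°: θ ← 38° +37° = 75°
rotate link 1 by +15°: θ ← 75° +15° = 90°
h = r sin θ − e = 20.000000 − 18 = 2.000000
sin φ = h / L = 2.000000 / 204 = 0.00980392
φ = arcsin(0.00980392) = 0.561732°

0.5617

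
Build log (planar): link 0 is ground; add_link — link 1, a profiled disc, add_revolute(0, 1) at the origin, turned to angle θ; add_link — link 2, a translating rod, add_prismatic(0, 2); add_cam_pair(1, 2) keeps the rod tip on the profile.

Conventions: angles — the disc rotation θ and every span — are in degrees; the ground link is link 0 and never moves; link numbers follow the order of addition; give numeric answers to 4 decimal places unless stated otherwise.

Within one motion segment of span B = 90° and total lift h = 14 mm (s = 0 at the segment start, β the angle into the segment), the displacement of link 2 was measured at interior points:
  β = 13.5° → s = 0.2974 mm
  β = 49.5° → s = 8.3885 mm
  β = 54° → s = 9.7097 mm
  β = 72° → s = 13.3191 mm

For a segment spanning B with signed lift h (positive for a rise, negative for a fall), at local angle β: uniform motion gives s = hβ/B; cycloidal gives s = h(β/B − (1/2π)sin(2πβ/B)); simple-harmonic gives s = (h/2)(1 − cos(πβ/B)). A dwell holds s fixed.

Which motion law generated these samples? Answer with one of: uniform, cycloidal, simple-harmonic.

candidates at β/B = r: uniform s = h·r (linear in β); cycloidal s = h·(r − sin(2πr)/(2π)); simple-harmonic s = (h/2)(1 − cos(πr))
β=13.5°: printed 0.2974 | uniform 2.1000, cycloidal 0.2974, simple-harmonic 0.7630
β=49.5°: printed 8.3885 | uniform 7.7000, cycloidal 8.3885, simple-harmonic 8.0950
β=54°: printed 9.7097 | uniform 8.4000, cycloidal 9.7097, simple-harmonic 9.1631
β=72°: printed 13.3191 | uniform 11.2000, cycloidal 13.3191, simple-harmonic 12.6631
only one law matches every sample → cycloidal

cycloidal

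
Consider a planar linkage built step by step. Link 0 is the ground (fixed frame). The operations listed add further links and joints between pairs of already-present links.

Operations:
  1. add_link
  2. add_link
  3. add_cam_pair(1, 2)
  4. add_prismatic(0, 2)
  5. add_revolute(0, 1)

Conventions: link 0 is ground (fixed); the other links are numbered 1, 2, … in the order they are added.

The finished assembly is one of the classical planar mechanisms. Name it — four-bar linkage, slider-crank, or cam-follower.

links: 3 (incl. ground); joints: 1 revolute, 1 prismatic, 1 higher (cam) pair, forming one closed loop
3 links, revolute + prismatic + higher pair in one loop → cam-follower

cam-follower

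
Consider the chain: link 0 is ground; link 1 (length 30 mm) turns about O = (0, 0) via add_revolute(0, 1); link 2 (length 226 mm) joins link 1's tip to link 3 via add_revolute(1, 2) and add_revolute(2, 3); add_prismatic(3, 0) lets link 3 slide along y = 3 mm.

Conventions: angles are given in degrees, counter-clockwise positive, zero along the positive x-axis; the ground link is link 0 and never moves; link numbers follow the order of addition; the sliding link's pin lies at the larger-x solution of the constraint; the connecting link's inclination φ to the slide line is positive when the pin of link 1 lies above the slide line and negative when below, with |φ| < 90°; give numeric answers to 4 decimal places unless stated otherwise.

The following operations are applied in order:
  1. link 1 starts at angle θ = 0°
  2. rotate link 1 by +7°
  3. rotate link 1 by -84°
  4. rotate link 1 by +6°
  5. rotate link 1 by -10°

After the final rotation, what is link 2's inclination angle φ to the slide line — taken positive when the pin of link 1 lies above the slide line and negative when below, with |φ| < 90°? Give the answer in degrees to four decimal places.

geometry: r = 30 mm, L = 226 mm, e = 3 mm; θ starts at 0°
rotate link 1 by +7°: θ ← 0° +7° = 7°
rotate link 1 by -84°: θ ← 7° -84° = -77°
rotate link 1 by +6°: θ ← -77° +6° = -71°
rotate link 1 by -10°: θ ← -71° -10° = -81°
h = r sin θ − e = -29.630650 − 3 = -32.630650
sin φ = h / L = -32.630650 / 226 = -0.14438341
φ = arcsin(-0.14438341) = -8.301575°

-8.3016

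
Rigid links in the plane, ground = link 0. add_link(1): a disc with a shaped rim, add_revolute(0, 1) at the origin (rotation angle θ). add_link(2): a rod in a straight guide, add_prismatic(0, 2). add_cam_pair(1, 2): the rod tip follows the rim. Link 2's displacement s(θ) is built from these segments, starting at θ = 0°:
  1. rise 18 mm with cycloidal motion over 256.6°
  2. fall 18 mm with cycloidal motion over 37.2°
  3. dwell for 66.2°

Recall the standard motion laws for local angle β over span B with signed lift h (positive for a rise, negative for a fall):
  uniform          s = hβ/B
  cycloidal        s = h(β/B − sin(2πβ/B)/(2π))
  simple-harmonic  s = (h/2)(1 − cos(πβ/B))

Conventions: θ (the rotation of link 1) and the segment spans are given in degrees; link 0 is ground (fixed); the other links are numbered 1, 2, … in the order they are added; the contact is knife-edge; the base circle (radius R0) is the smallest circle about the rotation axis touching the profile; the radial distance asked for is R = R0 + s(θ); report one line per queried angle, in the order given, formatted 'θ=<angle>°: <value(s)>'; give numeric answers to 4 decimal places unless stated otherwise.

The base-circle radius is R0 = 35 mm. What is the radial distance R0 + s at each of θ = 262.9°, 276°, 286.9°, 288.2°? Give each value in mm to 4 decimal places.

segment 1 (0° to 256.6°, cycloidal, h = 18) is passed completely: s = 0.0000 + (18) = 18.0000
θ = 262.9° falls in segment 2 (256.6° to 293.8°, cycloidal, h = -18): β = 262.9 − 256.6 = 6.3°, B = 37.2°; Δs = -18·(0.1694 − sin(2π·0.1694)/(2π)) = -0.5436; s = 18.0000 − 0.5436 = 17.4564
θ = 276° falls in segment 2 (256.6° to 293.8°, cycloidal, h = -18): β = 276 − 256.6 = 19.4°, B = 37.2°; Δs = -18·(0.5215 − sin(2π·0.5215)/(2π)) = -9.7730; s = 18.0000 − 9.7730 = 8.2270
θ = 286.9° falls in segment 2 (256.6° to 293.8°, cycloidal, h = -18): β = 286.9 − 256.6 = 30.3°, B = 37.2°; Δs = -18·(0.8145 − sin(2π·0.8145)/(2π)) = -17.2939; s = 18.0000 − 17.2939 = 0.7061
θ = 288.2° falls in segment 2 (256.6° to 293.8°, cycloidal, h = -18): β = 288.2 − 256.6 = 31.6°, B = 37.2°; Δs = -18·(0.8495 − sin(2π·0.8495)/(2π)) = -17.6137; s = 18.0000 − 17.6137 = 0.3863
θ=262.9°: R = R0 + s = 35 + 17.4564 = 52.4564
θ=276°: R = R0 + s = 35 + 8.2270 = 43.2270
θ=286.9°: R = R0 + s = 35 + 0.7061 = 35.7061
θ=288.2°: R = R0 + s = 35 + 0.3863 = 35.3863

θ=262.9°: 52.4564
θ=276°: 43.2270
θ=286.9°: 35.7061
θ=288.2°: 35.3863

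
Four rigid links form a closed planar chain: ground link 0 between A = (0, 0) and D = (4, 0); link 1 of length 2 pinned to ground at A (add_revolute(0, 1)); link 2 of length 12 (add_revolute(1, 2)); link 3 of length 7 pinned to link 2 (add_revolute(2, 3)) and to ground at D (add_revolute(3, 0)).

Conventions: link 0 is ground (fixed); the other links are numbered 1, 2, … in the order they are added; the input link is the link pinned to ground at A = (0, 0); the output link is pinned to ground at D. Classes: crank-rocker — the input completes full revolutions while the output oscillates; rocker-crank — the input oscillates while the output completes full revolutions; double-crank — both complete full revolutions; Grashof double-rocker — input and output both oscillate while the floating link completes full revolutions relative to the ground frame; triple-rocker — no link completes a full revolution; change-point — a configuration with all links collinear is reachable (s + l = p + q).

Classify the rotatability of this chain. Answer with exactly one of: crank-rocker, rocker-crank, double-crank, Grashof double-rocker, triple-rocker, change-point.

lengths: ground=4, input=2, coupler=12, output=7
sorted: s=2 (shortest), l=12 (longest), p+q=11
s + l = 14 vs p + q = 11
s + l > p + q → non-Grashof → no link fully rotates → triple-rocker

triple-rocker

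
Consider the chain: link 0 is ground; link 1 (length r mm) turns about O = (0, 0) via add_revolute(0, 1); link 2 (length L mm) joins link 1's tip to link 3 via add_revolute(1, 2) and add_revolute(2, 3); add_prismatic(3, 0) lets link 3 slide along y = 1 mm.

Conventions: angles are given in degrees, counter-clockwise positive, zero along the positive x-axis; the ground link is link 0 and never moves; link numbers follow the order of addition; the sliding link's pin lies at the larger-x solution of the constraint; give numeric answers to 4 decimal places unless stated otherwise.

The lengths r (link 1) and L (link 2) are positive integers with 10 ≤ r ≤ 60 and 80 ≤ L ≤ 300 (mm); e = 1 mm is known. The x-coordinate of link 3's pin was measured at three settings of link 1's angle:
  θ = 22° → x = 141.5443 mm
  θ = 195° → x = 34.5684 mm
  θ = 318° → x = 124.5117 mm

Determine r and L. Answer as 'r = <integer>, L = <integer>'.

constraint per measurement: (x − r cos θ)² + (r sin θ − e)² = L²
subtracting the θ₁ and θ₂ equations cancels the r² and L² terms:
r = (x₁² − x₂²) / (2[(x₁cos θ₁ + e sin θ₁) − (x₂cos θ₂ + e sin θ₂)]) = 57.0000 → r = 57
L² = (x₁ − r cos θ₁)² + (r sin θ₁ − e)² = 8280.9985 → L = 91.0000 → L = 91
check at θ₃=318°: x = 124.5117 (printed 124.5117) ✓

r = 57, L = 91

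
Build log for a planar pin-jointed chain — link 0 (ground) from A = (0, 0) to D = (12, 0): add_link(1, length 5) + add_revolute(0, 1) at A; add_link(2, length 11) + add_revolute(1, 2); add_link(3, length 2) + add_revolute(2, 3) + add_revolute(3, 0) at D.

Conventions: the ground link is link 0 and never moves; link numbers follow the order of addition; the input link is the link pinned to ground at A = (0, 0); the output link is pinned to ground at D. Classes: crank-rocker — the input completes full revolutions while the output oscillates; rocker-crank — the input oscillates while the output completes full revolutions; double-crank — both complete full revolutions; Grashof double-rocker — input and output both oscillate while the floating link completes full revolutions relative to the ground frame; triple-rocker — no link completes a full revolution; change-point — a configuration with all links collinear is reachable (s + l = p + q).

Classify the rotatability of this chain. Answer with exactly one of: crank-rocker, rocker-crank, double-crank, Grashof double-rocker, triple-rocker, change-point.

lengths: ground=12, input=5, coupler=11, output=2
sorted: s=2 (shortest), l=12 (longest), p+q=16
s + l = 14 vs p + q = 16
s + l < p + q (Grashof) with shortest = output link → rocker-crank

rocker-crank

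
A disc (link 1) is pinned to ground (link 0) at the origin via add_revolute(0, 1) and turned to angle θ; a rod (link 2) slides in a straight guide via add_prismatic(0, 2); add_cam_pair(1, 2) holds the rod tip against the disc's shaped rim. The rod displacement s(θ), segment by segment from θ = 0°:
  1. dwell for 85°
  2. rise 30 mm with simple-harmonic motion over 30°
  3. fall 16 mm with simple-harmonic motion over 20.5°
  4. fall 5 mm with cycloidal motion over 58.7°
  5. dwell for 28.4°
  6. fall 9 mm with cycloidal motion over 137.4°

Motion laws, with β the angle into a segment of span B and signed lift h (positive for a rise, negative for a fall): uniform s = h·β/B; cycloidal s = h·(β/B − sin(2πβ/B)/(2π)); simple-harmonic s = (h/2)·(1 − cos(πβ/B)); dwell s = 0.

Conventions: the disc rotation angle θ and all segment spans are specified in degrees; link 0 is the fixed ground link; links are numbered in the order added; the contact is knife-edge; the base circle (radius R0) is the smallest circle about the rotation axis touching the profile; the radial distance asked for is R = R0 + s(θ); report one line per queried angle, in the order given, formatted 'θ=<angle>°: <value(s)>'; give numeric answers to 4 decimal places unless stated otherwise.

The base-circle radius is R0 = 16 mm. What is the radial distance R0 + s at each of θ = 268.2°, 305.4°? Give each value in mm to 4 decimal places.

segment 1 (0° to 85°, dwell): s unchanged at 0.0000
segment 2 (85° to 115°, simple-harmonic, h = 30) is passed completely: s = 0.0000 + (30) = 30.0000
segment 3 (115° to 135.5°, simple-harmonic, h = -16) is passed completely: s = 30.0000 + (-16) = 14.0000
segment 4 (135.5° to 194.2°, cycloidal, h = -5) is passed completely: s = 14.0000 + (-5) = 9.0000
segment 5 (194.2° to 222.6°, dwell): s unchanged at 9.0000
θ = 268.2° falls in segment 6 (222.6° to 360°, cycloidal, h = -9): β = 268.2 − 222.6 = 45.6°, B = 137.4°; Δs = -9·(0.3319 − sin(2π·0.3319)/(2π)) = -1.7399; s = 9.0000 − 1.7399 = 7.2601
θ = 305.4° falls in segment 6 (222.6° to 360°, cycloidal, h = -9): β = 305.4 − 222.6 = 82.8°, B = 137.4°; Δs = -9·(0.6026 − sin(2π·0.6026)/(2π)) = -6.2845; s = 9.0000 − 6.2845 = 2.7155
θ=268.2°: R = R0 + s = 16 + 7.2601 = 23.2601
θ=305.4°: R = R0 + s = 16 + 2.7155 = 18.7155

θ=268.2°: 23.2601
θ=305.4°: 18.7155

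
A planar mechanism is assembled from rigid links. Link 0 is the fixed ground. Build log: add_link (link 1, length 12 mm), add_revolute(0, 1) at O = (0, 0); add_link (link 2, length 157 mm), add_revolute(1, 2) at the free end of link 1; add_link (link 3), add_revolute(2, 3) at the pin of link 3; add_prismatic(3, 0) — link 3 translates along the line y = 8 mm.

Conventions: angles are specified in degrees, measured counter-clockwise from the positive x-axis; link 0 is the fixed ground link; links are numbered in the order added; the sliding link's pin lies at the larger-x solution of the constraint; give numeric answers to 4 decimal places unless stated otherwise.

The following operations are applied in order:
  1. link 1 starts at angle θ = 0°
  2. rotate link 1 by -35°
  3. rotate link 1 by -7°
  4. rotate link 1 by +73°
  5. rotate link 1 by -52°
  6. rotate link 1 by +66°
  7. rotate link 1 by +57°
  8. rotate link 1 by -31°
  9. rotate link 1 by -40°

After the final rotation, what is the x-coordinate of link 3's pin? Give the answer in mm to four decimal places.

geometry: r = 12 mm, L = 157 mm, e = 8 mm; θ starts at 0°
rotate link 1 by -35°: θ ← 0° -35° = -35°
rotate link 1 by -7°: θ ← -35° -7° = -42°
rotate link 1 by +73°: θ ← -42° +73° = 31°
rotate link 1 by -52°: θ ← 31° -52° = -21°
rotate link 1 by +66°: θ ← -21° +66° = 45°
rotate link 1 by +57°: θ ← 45° +57° = 102°
rotate link 1 by -31°: θ ← 102° -31° = 71°
rotate link 1 by -40°: θ ← 71° -40° = 31°
crank pin P = (r cos θ, r sin θ) = (10.286008, 6.180457)
h = r sin θ − e = 6.180457 − 8 = -1.819543
x = r cos θ + √(L² − h²) = 10.286008 + 156.989456 = 167.275464

167.2755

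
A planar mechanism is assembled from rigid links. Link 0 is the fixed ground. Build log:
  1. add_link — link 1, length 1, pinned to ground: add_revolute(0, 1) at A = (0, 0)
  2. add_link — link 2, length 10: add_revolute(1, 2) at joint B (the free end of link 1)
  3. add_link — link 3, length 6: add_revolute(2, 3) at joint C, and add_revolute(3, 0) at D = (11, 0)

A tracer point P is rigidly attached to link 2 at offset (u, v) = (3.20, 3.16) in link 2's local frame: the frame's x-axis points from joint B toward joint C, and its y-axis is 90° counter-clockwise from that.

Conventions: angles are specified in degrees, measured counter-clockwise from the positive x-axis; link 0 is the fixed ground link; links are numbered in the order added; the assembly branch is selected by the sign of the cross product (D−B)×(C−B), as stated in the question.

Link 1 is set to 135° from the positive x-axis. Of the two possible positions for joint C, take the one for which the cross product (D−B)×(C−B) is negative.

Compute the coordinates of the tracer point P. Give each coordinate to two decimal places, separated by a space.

A=(0,0), D=(11.00,0)
B = A + 1.00·(cos135°, sin135°) = (-0.7071, 0.7071)
|BD| = 11.7284
circle(B,10.00) ∩ circle(D,6.00): a=8.5926, h=5.1153
  candidates: C₊=(8.1783,5.2951) cross=59.995; C₋=(7.5615,-4.9170) cross=-59.995
  branch - wants cross < 0 → take C=(7.5615,-4.9170) (cross=-59.995)
ex = (C−B)/|BC| = (0.8269,-0.5624); ey = (0.5624,0.8269)
P = B + 3.20·ex + 3.16·ey = (3.7161,1.5203)

3.72 1.52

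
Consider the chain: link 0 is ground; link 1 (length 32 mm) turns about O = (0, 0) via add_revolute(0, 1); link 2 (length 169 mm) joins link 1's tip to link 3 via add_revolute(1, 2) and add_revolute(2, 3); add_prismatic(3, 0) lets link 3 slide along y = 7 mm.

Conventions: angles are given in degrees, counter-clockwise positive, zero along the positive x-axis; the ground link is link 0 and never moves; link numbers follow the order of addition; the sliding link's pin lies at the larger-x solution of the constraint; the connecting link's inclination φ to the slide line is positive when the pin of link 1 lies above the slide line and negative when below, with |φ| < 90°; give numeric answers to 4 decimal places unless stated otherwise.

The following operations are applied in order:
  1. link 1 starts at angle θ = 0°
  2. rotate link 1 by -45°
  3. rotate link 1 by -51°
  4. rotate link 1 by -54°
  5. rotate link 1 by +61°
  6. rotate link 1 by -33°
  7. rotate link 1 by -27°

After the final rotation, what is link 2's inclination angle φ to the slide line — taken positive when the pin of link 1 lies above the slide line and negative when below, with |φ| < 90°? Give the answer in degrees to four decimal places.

geometry: r = 32 mm, L = 169 mm, e = 7 mm; θ starts at 0°
rotate link 1 by -45°: θ ← 0° -45° = -45°
rotate link 1 by -51°: θ ← -45° -51° = -96°
rotate link 1 by -54°: θ ← -96° -54° = -150°
rotate link 1 by +61°: θ ← -150° +61° = -89°
rotate link 1 by -33°: θ ← -89° -33° = -122°
rotate link 1 by -27°: θ ← -122° -27° = -149°
h = r sin θ − e = -16.481218 − 7 = -23.481218
sin φ = h / L = -23.481218 / 169 = -0.13894212
φ = arcsin(-0.13894212) = -7.986636°

-7.9866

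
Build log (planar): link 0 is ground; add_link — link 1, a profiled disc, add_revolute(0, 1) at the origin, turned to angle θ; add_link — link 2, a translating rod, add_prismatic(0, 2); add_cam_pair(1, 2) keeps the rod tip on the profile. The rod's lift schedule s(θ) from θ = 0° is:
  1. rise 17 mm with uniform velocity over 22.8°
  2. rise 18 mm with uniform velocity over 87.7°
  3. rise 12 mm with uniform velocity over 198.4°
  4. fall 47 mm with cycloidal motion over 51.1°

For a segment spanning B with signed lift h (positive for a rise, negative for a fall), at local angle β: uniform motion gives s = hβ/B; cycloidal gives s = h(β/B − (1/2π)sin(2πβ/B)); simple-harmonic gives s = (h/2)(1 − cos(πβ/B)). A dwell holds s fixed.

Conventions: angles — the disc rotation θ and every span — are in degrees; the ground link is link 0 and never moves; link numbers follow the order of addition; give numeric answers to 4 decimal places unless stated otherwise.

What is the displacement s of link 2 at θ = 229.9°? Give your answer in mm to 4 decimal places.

seg 1 [0°–22.8°] uniform, h=17: full span → s += 17 → s = 17.0000
seg 2 [22.8°–110.5°] uniform, h=18: full span → s += 18 → s = 35.0000
seg 3 [110.5°–308.9°] uniform, h=12: θ=229.9° here. β=119.4, B=198.4. 12·119.4/198.4 = 7.2218 → s = 42.2218

42.2218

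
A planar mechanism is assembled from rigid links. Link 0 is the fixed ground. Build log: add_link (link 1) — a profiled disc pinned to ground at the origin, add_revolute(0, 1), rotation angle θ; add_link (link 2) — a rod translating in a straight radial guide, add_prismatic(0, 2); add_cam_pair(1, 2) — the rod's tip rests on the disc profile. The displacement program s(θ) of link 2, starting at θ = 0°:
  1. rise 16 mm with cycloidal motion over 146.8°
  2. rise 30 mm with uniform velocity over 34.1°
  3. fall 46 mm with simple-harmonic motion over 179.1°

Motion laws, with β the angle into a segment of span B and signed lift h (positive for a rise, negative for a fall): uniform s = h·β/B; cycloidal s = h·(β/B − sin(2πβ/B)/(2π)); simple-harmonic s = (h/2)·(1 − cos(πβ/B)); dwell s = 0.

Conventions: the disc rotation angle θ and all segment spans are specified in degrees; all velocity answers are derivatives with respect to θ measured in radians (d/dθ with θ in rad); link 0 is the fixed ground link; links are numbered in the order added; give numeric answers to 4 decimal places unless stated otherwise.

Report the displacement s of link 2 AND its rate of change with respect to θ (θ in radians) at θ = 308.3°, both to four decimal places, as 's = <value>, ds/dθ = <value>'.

seg 1 [0°–146.8°] cycloidal, h=16: full span → s += 16 → s = 16.0000
seg 2 [146.8°–180.9°] uniform, h=30: full span → s += 30 → s = 46.0000
seg 3 [180.9°–360°] simple-harmonic, h=-46: θ=308.3° here. β=127.4, B=179.1. -46/2·(1 − cos(π·0.7113)) = -37.1729 → s = 8.8271
velocity in seg [180.9°–360°] (simple-harmonic), θ in radians: β = 127.4° = 2.2235 rad, B = 179.1° = 3.1259 rad; ds/dθ = (πh/(2B)) sin(πβ/B) = (π·(-46)/(2·3.1259)) sin(π·0.7113) = -18.205334 mm/rad

s = 8.8271, ds/dθ = -18.2053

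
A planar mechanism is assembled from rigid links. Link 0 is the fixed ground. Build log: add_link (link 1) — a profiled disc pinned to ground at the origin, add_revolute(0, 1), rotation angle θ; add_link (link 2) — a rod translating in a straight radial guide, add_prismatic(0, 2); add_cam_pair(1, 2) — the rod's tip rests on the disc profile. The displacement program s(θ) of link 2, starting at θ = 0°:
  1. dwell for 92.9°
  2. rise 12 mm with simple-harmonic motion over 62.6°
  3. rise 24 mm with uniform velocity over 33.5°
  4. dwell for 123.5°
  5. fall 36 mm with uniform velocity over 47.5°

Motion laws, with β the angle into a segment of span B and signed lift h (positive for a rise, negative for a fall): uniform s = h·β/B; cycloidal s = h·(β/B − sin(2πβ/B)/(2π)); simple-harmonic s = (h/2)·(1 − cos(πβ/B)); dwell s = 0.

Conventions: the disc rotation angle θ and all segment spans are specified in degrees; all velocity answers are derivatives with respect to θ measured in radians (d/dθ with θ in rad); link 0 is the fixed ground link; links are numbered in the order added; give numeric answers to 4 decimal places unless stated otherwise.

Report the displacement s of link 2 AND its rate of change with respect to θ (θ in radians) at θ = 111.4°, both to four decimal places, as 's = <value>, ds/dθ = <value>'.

seg 1 [0°–92.9°] dwell: s stays 0.0000
seg 2 [92.9°–155.5°] simple-harmonic, h=12: θ=111.4° here. β=18.5, B=62.6. 12/2·(1 − cos(π·0.2955)) = 2.4054 → s = 2.4054
velocity in seg [92.9°–155.5°] (simple-harmonic), θ in radians: β = 18.5° = 0.3229 rad, B = 62.6° = 1.0926 rad; ds/dθ = (πh/(2B)) sin(πβ/B) = (π·12/(2·1.0926)) sin(π·0.2955) = 13.813613 mm/rad

s = 2.4054, ds/dθ = 13.8136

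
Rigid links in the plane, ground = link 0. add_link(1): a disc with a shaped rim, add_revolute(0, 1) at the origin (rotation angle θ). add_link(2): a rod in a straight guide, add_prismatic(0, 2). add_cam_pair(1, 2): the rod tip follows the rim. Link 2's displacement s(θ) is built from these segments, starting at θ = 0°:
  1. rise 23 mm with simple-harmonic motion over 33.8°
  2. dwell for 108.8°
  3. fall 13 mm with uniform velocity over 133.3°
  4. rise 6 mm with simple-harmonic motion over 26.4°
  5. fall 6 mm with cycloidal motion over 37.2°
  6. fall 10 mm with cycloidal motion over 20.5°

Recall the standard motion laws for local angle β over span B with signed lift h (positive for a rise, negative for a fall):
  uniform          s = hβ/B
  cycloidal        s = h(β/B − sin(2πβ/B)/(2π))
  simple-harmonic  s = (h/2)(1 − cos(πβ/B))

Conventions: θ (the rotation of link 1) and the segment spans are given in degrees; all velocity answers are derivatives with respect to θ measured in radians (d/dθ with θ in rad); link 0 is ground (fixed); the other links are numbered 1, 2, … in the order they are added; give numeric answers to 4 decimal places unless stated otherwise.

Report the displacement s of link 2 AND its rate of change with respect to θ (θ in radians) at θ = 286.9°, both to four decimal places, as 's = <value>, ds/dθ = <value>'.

segment 1 (0° to 33.8°, simple-harmonic, h = 23) is passed completely: s = 0.0000 + (23) = 23.0000
segment 2 (33.8° to 142.6°, dwell): s unchanged at 23.0000
segment 3 (142.6° to 275.9°, uniform, h = -13) is passed completely: s = 23.0000 + (-13) = 10.0000
θ = 286.9° falls in segment 4 (275.9° to 302.3°, simple-harmonic, h = 6): β = 286.9 − 275.9 = 11°, B = 26.4°; Δs = 6/2·(1 − cos(π·0.4167)) = 2.2235; s = 10.0000 + 2.2235 = 12.2235
velocity in seg [275.9°–302.3°] (simple-harmonic), θ in radians: β = 11° = 0.1920 rad, B = 26.4° = 0.4608 rad; ds/dθ = (πh/(2B)) sin(πβ/B) = (π·6/(2·0.4608)) sin(π·0.4167) = 19.757574 mm/rad

s = 12.2235, ds/dθ = 19.7576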